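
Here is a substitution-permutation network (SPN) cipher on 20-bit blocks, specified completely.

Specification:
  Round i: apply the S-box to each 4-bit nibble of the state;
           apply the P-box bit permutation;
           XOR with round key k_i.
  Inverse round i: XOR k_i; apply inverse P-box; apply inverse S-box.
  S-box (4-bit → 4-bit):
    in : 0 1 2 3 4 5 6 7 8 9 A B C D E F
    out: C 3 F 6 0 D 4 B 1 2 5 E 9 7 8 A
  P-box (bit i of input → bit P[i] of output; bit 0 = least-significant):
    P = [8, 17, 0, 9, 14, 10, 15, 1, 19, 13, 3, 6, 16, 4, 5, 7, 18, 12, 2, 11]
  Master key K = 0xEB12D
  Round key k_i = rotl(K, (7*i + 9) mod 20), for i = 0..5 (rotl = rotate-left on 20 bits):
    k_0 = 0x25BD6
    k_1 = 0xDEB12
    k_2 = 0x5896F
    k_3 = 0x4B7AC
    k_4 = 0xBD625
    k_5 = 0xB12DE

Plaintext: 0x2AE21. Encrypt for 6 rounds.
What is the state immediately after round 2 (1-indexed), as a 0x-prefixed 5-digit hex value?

0x8651D

s_0 = plaintext = 0x2AE21
s_1 = Round(s_0, k_0) = 0x586B0
s_2 = Round(s_1, k_1) = 0x8651D
s_3 = Round(s_2, k_2) = 0xBCC06
s_4 = Round(s_3, k_3) = 0xD2F6B
s_5 = Round(s_4, k_4) = 0xC64D0
s_6 = Round(s_5, k_5) = 0xFDCFF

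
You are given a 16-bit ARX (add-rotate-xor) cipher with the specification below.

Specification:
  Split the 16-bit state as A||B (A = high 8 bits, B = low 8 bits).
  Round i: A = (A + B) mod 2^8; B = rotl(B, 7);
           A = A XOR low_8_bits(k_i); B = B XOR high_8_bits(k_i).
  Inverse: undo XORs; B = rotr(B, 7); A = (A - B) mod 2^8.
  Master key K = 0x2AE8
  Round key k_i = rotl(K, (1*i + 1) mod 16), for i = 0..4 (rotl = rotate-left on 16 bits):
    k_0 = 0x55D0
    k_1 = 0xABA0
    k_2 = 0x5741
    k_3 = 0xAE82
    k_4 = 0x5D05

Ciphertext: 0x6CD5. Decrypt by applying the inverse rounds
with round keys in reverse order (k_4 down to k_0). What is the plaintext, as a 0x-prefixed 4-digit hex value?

s_0 = ciphertext = 0x6CD5
s_1 = InvRound(s_0, k_4) = 0x5811
s_2 = InvRound(s_1, k_3) = 0x5B7F
s_3 = InvRound(s_2, k_2) = 0xCA50
s_4 = InvRound(s_3, k_1) = 0x73F7
s_5 = InvRound(s_4, k_0) = 0x5E45

0x5E45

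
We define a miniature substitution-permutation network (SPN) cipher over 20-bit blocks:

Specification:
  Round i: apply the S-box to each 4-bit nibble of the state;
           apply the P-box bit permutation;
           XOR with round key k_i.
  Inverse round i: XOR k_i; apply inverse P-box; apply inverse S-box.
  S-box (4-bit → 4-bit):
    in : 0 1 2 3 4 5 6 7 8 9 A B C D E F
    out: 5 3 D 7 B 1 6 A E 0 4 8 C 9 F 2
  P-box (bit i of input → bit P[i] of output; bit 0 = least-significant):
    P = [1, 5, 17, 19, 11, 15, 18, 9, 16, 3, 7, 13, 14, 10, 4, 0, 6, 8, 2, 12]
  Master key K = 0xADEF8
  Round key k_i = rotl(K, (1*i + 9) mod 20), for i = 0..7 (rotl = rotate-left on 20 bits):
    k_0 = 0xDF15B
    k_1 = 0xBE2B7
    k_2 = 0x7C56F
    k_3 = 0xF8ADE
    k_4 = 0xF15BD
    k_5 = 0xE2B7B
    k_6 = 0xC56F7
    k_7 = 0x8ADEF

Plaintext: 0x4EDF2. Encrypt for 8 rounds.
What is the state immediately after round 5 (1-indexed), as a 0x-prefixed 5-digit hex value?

0x7D363

s_0 = plaintext = 0x4EDF2
s_1 = Round(s_0, k_0) = 0x60408
s_2 = Round(s_1, k_1) = 0x48B8B
s_3 = Round(s_2, k_2) = 0xB723E
s_4 = Round(s_3, k_3) = 0x0367D
s_5 = Round(s_4, k_4) = 0x7D363
s_6 = Round(s_5, k_5) = 0x9FAD0
s_7 = Round(s_6, k_6) = 0xE5875
s_8 = Round(s_7, k_7) = 0x85E21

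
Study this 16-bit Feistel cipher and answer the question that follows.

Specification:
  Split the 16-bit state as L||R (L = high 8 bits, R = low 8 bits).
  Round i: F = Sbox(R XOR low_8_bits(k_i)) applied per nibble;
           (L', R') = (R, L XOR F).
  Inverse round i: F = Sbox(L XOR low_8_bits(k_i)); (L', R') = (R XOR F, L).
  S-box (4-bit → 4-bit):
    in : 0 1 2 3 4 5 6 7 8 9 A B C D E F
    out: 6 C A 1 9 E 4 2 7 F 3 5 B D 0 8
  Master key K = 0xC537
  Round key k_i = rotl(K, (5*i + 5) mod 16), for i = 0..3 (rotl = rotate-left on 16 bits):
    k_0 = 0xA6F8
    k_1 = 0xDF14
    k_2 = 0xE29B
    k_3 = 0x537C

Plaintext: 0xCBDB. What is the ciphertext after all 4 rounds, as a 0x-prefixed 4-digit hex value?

0x2C1D

s_0 = plaintext = 0xCBDB
s_1 = Round(s_0, k_0) = 0xDB6A
s_2 = Round(s_1, k_1) = 0x6AFB
s_3 = Round(s_2, k_2) = 0xFB2C
s_4 = Round(s_3, k_3) = 0x2C1D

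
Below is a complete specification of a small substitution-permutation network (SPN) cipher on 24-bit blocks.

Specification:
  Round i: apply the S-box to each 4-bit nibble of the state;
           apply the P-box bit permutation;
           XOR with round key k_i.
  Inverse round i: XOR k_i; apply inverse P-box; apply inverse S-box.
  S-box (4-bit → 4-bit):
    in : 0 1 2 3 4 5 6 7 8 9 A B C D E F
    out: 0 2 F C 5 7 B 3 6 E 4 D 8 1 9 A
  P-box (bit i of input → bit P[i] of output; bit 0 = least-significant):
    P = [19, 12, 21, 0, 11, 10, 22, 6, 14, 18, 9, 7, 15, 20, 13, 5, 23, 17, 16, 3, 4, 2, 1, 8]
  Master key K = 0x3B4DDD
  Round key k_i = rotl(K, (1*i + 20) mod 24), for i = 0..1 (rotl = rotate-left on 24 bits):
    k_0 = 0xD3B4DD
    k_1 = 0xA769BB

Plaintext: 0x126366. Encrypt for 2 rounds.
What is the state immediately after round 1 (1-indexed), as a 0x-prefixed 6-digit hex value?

s_0 = plaintext = 0x126366
s_1 = Round(s_0, k_0) = 0x482A30
s_2 = Round(s_1, k_1) = 0xF4CBC9

0x482A30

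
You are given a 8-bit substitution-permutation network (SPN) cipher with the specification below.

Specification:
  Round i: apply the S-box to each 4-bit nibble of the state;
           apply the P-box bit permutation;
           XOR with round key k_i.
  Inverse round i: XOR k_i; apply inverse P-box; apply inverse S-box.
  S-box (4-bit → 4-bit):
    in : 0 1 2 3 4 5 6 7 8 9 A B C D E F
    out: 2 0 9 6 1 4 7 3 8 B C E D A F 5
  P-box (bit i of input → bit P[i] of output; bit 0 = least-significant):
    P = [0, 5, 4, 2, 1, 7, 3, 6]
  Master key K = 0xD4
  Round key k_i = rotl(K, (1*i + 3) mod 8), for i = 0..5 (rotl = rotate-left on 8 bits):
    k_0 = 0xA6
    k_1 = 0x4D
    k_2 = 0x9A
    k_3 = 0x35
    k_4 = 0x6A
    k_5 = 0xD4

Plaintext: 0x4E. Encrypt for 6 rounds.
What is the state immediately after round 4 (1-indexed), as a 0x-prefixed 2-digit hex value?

s_0 = plaintext = 0x4E
s_1 = Round(s_0, k_0) = 0x91
s_2 = Round(s_1, k_1) = 0x8F
s_3 = Round(s_2, k_2) = 0xCB
s_4 = Round(s_3, k_3) = 0x4B
s_5 = Round(s_4, k_4) = 0x5C
s_6 = Round(s_5, k_5) = 0xC9

0x4B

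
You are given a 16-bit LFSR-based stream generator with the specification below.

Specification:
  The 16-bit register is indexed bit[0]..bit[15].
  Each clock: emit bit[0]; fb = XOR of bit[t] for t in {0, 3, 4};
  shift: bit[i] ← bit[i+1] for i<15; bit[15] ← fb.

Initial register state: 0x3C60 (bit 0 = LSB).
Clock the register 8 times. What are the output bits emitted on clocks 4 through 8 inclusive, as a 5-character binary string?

00110

reg_0 = 0x3C60
clock 1: out=0, reg = 0x1E30
clock 2: out=0, reg = 0x8F18
clock 3: out=0, reg = 0x478C
clock 4: out=0, reg = 0xA3C6
clock 5: out=0, reg = 0x51E3
clock 6: out=1, reg = 0xA8F1
clock 7: out=1, reg = 0x5478
clock 8: out=0, reg = 0x2A3C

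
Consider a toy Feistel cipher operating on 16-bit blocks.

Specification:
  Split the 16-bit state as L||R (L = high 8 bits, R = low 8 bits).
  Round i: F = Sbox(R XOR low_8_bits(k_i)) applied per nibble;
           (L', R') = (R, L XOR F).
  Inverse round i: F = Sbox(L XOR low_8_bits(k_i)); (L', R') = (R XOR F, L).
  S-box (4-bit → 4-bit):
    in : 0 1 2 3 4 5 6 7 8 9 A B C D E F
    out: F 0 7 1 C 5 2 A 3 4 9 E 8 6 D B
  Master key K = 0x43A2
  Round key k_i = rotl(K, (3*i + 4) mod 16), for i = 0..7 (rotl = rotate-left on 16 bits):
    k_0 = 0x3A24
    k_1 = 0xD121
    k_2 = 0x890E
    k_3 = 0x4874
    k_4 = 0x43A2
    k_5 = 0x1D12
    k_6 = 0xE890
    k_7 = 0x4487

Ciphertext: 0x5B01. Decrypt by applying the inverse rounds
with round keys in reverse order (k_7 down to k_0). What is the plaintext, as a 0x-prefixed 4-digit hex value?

s_0 = ciphertext = 0x5B01
s_1 = InvRound(s_0, k_7) = 0x695B
s_2 = InvRound(s_1, k_6) = 0xEF69
s_3 = InvRound(s_2, k_5) = 0xDFEF
s_4 = InvRound(s_3, k_4) = 0x49DF
s_5 = InvRound(s_4, k_3) = 0xC949
s_6 = InvRound(s_5, k_2) = 0xC3C9
s_7 = InvRound(s_6, k_1) = 0x1EC3
s_8 = InvRound(s_7, k_0) = 0xDA1E

0xDA1E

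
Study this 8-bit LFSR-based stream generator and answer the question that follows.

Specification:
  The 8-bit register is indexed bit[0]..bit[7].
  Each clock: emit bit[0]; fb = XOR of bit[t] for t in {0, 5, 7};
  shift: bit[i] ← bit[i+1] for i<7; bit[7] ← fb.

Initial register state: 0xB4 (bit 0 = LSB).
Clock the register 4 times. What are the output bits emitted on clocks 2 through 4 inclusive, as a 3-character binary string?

reg_0 = 0xB4
clock 1: out=0, reg = 0x5A
clock 2: out=0, reg = 0x2D
clock 3: out=1, reg = 0x16
clock 4: out=0, reg = 0x0B

010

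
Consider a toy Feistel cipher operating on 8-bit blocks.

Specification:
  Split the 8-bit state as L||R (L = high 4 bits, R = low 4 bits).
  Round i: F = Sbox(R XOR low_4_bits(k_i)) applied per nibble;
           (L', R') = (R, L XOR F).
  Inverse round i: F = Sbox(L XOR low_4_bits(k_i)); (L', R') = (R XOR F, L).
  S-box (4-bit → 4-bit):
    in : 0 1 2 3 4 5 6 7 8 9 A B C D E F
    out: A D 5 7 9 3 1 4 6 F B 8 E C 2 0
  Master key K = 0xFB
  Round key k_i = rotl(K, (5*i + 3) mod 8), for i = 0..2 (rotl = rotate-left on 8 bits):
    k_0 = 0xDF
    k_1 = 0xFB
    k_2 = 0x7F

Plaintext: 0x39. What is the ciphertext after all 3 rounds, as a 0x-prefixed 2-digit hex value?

s_0 = plaintext = 0x39
s_1 = Round(s_0, k_0) = 0x92
s_2 = Round(s_1, k_1) = 0x26
s_3 = Round(s_2, k_2) = 0x6D

0x6D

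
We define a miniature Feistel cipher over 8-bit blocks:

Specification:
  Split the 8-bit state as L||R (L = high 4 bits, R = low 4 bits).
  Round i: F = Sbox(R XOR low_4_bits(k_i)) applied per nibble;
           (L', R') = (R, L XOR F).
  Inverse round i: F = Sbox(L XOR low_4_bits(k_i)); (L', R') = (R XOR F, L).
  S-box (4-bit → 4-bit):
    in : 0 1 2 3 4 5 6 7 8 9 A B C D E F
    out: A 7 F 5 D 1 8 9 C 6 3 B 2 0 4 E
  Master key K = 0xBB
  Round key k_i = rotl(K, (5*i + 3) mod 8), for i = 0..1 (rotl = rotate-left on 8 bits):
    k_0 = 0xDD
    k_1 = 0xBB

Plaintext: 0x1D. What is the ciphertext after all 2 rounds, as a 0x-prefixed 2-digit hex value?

s_0 = plaintext = 0x1D
s_1 = Round(s_0, k_0) = 0xDB
s_2 = Round(s_1, k_1) = 0xB7

0xB7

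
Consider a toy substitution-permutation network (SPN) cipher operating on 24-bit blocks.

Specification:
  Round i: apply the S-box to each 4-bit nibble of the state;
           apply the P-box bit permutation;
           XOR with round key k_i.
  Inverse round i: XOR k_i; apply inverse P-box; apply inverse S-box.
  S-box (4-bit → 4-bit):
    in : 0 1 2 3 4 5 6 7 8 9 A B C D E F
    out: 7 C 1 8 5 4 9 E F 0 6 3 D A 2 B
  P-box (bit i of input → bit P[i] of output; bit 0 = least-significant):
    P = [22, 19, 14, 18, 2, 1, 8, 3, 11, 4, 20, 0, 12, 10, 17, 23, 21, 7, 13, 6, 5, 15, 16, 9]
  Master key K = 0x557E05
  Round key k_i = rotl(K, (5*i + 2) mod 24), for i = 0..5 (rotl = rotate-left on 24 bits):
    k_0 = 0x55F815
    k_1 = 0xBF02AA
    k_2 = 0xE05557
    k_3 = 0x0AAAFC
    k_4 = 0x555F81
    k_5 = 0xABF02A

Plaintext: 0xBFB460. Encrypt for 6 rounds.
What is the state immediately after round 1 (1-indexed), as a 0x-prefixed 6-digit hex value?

s_0 = plaintext = 0xBFB460
s_1 = Round(s_0, k_0) = 0x2D24F9
s_2 = Round(s_1, k_1) = 0xAF1A44
s_3 = Round(s_2, k_2) = 0x139483
s_4 = Round(s_3, k_3) = 0x1FA1B2
s_5 = Round(s_4, k_4) = 0x265946
s_6 = Round(s_5, k_5) = 0xCDF14E

0x2D24F9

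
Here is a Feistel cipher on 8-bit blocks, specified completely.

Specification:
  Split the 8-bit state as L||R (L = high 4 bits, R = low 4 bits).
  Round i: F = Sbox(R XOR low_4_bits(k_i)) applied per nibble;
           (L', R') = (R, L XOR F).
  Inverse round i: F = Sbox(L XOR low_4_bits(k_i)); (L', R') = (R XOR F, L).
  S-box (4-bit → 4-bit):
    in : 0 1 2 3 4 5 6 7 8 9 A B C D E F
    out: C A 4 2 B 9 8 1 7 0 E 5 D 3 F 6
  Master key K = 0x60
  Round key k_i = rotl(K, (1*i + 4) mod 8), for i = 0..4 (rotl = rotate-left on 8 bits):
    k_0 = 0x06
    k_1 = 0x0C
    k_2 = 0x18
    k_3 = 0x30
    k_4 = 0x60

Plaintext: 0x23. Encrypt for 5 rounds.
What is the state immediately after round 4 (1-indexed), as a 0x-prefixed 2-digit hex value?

0x5B

s_0 = plaintext = 0x23
s_1 = Round(s_0, k_0) = 0x3B
s_2 = Round(s_1, k_1) = 0xB2
s_3 = Round(s_2, k_2) = 0x25
s_4 = Round(s_3, k_3) = 0x5B
s_5 = Round(s_4, k_4) = 0xB0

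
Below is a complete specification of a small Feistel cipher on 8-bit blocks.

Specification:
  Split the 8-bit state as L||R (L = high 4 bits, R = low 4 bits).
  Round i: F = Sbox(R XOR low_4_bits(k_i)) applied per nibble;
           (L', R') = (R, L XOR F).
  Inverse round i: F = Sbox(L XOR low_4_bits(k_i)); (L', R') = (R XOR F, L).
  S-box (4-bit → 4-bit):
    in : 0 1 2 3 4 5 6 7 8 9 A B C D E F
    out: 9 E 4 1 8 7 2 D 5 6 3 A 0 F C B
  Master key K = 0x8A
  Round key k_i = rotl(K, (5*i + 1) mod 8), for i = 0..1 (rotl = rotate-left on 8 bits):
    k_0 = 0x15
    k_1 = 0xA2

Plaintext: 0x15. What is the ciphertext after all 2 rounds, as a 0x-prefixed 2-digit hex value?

0x86

s_0 = plaintext = 0x15
s_1 = Round(s_0, k_0) = 0x58
s_2 = Round(s_1, k_1) = 0x86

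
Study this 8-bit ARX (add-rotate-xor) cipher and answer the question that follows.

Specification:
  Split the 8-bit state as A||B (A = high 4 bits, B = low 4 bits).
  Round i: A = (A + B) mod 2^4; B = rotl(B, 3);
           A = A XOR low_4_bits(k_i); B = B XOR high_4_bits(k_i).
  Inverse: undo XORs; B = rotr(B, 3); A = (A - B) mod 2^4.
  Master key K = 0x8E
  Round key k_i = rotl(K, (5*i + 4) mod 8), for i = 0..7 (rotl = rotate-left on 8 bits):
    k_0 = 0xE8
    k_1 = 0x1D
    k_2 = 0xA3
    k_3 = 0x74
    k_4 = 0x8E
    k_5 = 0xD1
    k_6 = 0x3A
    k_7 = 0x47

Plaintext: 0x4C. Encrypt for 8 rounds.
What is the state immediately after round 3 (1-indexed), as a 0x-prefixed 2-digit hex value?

s_0 = plaintext = 0x4C
s_1 = Round(s_0, k_0) = 0x88
s_2 = Round(s_1, k_1) = 0xD5
s_3 = Round(s_2, k_2) = 0x10
s_4 = Round(s_3, k_3) = 0x57
s_5 = Round(s_4, k_4) = 0x23
s_6 = Round(s_5, k_5) = 0x44
s_7 = Round(s_6, k_6) = 0x21
s_8 = Round(s_7, k_7) = 0x4C

0x10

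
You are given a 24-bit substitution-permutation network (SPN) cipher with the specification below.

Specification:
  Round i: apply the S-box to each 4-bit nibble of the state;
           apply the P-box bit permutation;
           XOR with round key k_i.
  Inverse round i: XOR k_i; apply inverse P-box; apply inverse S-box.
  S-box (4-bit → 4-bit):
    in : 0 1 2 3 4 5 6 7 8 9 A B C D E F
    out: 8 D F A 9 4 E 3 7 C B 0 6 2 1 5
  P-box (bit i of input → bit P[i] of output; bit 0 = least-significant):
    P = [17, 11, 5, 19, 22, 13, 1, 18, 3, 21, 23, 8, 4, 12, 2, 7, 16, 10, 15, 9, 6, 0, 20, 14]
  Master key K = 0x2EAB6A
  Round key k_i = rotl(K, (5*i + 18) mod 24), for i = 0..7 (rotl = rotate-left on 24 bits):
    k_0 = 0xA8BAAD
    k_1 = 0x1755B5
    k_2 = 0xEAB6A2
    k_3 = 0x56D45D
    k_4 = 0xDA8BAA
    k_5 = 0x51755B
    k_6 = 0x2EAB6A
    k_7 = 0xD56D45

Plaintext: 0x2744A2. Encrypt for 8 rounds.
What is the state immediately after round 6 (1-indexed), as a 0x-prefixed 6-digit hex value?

s_0 = plaintext = 0x2744A2
s_1 = Round(s_0, k_0) = 0xF7D754
s_2 = Round(s_1, k_1) = 0x2C41FF
s_3 = Round(s_2, k_2) = 0x387359
s_4 = Round(s_3, k_3) = 0x7F016E
s_5 = Round(s_4, k_4) = 0x5D2A61
s_6 = Round(s_5, k_5) = 0x6F40E5
s_7 = Round(s_6, k_6) = 0x7F6ADB
s_8 = Round(s_7, k_7) = 0xF4DC88

0x6F40E5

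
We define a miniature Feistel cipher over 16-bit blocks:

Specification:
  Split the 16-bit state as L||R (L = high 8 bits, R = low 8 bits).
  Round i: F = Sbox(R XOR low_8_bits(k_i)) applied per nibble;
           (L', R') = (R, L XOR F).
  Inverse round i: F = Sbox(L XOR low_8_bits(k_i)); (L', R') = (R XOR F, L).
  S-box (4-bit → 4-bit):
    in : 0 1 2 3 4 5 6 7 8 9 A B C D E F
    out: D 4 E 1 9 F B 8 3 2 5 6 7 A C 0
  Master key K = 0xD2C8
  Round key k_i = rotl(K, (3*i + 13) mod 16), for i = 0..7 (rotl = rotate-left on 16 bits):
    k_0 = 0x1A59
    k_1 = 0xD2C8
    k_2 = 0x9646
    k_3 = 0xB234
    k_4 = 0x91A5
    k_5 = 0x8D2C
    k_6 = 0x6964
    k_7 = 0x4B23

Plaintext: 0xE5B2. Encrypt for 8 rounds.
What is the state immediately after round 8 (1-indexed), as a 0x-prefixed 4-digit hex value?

0x8C8B

s_0 = plaintext = 0xE5B2
s_1 = Round(s_0, k_0) = 0xB223
s_2 = Round(s_1, k_1) = 0x2374
s_3 = Round(s_2, k_2) = 0x743D
s_4 = Round(s_3, k_3) = 0x3DA6
s_5 = Round(s_4, k_4) = 0xA6EC
s_6 = Round(s_5, k_5) = 0xECDB
s_7 = Round(s_6, k_6) = 0xDB8C
s_8 = Round(s_7, k_7) = 0x8C8B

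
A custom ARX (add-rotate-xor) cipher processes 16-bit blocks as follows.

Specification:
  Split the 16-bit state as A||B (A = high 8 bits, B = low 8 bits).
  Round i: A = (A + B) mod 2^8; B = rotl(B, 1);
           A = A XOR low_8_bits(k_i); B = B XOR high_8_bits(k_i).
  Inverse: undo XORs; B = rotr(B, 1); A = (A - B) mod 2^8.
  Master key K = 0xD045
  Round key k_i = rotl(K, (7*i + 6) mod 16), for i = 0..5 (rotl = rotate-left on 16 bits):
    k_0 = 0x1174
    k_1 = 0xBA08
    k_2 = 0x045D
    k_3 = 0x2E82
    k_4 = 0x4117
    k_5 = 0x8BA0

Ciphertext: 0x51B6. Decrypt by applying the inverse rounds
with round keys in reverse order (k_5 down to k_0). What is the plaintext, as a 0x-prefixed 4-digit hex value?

s_0 = ciphertext = 0x51B6
s_1 = InvRound(s_0, k_5) = 0x539E
s_2 = InvRound(s_1, k_4) = 0x55EF
s_3 = InvRound(s_2, k_3) = 0xF7E0
s_4 = InvRound(s_3, k_2) = 0x3872
s_5 = InvRound(s_4, k_1) = 0xCC64
s_6 = InvRound(s_5, k_0) = 0xFEBA

0xFEBA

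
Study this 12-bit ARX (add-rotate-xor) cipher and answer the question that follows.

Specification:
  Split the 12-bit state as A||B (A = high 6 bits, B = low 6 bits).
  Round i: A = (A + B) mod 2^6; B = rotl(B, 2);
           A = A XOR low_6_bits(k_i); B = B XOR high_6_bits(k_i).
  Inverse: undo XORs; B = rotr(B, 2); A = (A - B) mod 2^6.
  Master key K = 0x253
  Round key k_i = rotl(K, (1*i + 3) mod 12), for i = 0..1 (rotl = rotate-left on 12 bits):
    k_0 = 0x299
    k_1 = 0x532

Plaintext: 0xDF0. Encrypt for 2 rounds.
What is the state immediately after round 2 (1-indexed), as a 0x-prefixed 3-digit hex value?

s_0 = plaintext = 0xDF0
s_1 = Round(s_0, k_0) = 0xF89
s_2 = Round(s_1, k_1) = 0xD70

0xD70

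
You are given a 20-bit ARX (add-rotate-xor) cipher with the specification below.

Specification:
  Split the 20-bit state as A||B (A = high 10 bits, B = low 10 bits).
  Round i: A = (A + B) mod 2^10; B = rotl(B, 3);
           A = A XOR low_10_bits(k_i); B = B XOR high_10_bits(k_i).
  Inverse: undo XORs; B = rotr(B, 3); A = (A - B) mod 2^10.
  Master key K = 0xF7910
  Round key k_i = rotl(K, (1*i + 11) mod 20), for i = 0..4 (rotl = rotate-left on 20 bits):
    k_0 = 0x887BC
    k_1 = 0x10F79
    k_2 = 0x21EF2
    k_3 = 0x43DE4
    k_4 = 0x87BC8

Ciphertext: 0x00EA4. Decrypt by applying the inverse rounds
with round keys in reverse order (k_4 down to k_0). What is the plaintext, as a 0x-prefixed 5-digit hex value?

0xACDFD

s_0 = ciphertext = 0x00EA4
s_1 = InvRound(s_0, k_4) = 0xAD117
s_2 = InvRound(s_1, k_3) = 0xD3403
s_3 = InvRound(s_2, k_2) = 0xEBE10
s_4 = InvRound(s_3, k_1) = 0xC31CA
s_5 = InvRound(s_4, k_0) = 0xACDFD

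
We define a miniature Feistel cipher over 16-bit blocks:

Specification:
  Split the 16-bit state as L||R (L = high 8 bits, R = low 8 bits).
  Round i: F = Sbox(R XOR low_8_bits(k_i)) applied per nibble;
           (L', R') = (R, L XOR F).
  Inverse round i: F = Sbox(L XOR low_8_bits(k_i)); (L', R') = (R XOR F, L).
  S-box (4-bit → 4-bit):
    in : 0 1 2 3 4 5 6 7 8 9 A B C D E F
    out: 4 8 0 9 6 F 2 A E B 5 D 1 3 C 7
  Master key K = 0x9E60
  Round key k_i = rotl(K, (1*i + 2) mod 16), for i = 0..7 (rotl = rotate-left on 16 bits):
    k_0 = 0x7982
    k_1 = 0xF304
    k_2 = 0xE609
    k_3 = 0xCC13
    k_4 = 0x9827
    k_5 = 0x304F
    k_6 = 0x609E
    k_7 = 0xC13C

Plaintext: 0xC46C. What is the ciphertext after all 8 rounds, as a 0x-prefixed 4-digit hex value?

0xCA89

s_0 = plaintext = 0xC46C
s_1 = Round(s_0, k_0) = 0x6C08
s_2 = Round(s_1, k_1) = 0x082D
s_3 = Round(s_2, k_2) = 0x2D0E
s_4 = Round(s_3, k_3) = 0x0EAE
s_5 = Round(s_4, k_4) = 0xAEE5
s_6 = Round(s_5, k_5) = 0xE5FB
s_7 = Round(s_6, k_6) = 0xFBCA
s_8 = Round(s_7, k_7) = 0xCA89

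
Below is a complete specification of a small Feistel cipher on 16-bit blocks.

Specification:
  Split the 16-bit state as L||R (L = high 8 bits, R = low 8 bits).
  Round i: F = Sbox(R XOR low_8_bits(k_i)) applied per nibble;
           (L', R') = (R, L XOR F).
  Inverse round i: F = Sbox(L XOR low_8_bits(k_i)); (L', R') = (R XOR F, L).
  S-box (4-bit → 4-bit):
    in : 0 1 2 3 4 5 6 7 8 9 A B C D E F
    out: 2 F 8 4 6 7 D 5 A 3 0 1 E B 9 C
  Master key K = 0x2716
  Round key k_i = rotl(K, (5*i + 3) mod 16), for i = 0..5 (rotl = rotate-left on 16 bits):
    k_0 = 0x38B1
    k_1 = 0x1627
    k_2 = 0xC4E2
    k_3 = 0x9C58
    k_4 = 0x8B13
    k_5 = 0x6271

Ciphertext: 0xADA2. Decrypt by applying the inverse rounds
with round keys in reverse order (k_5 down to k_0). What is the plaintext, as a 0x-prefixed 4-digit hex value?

s_0 = ciphertext = 0xADA2
s_1 = InvRound(s_0, k_5) = 0x1CAD
s_2 = InvRound(s_1, k_4) = 0x811C
s_3 = InvRound(s_2, k_3) = 0xAF81
s_4 = InvRound(s_3, k_2) = 0xEAAF
s_5 = InvRound(s_4, k_1) = 0x44EA
s_6 = InvRound(s_5, k_0) = 0x2D44

0x2D44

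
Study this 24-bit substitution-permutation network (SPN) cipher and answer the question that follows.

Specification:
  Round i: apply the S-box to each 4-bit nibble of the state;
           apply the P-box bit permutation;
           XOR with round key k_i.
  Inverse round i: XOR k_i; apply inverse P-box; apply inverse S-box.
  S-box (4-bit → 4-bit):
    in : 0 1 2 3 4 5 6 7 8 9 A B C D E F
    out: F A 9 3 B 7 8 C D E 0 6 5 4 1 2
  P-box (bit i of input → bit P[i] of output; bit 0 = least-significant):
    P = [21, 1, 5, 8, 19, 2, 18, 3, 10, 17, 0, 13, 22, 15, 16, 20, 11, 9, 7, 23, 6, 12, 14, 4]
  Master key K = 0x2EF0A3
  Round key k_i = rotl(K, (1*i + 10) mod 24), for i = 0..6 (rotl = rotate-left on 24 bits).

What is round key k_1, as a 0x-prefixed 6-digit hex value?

0x851977

K = 0x2EF0A3
k_0 = rotl(K, (1*0+10) mod 24) = rotl(K, 10) = 0xC28CBB
k_1 = rotl(K, (1*1+10) mod 24) = rotl(K, 11) = 0x851977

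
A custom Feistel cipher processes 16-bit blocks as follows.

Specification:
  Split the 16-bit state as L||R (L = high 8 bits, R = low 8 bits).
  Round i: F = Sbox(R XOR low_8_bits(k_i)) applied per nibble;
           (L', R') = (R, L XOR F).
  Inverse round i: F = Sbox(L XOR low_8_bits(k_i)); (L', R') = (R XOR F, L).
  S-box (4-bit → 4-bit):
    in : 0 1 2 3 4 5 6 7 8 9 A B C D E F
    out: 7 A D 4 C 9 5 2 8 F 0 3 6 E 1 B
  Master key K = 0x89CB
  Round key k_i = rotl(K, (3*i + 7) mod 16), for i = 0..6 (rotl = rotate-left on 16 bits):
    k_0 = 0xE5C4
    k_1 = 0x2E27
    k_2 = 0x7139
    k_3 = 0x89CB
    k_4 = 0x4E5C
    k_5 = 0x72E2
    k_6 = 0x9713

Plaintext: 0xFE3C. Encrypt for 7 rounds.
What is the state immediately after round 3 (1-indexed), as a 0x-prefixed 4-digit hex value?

s_0 = plaintext = 0xFE3C
s_1 = Round(s_0, k_0) = 0x3C46
s_2 = Round(s_1, k_1) = 0x4666
s_3 = Round(s_2, k_2) = 0x66DD
s_4 = Round(s_3, k_3) = 0xDDC3
s_5 = Round(s_4, k_4) = 0xC326
s_6 = Round(s_5, k_5) = 0x26AF
s_7 = Round(s_6, k_6) = 0xAF10

0x66DD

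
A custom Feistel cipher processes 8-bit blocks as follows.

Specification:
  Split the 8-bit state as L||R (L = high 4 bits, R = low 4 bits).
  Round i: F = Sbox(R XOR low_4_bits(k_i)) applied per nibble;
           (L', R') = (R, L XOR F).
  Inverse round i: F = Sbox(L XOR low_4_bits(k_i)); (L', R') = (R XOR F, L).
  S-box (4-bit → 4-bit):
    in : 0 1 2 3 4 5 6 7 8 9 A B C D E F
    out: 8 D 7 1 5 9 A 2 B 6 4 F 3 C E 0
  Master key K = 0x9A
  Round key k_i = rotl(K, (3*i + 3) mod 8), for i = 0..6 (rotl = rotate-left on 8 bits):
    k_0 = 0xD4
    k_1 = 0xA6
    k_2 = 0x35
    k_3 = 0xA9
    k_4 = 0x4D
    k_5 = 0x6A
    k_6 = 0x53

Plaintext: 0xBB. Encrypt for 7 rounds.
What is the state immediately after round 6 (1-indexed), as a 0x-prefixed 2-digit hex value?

s_0 = plaintext = 0xBB
s_1 = Round(s_0, k_0) = 0xBB
s_2 = Round(s_1, k_1) = 0xB7
s_3 = Round(s_2, k_2) = 0x7C
s_4 = Round(s_3, k_3) = 0xCE
s_5 = Round(s_4, k_4) = 0xED
s_6 = Round(s_5, k_5) = 0xDC
s_7 = Round(s_6, k_6) = 0xCD

0xDC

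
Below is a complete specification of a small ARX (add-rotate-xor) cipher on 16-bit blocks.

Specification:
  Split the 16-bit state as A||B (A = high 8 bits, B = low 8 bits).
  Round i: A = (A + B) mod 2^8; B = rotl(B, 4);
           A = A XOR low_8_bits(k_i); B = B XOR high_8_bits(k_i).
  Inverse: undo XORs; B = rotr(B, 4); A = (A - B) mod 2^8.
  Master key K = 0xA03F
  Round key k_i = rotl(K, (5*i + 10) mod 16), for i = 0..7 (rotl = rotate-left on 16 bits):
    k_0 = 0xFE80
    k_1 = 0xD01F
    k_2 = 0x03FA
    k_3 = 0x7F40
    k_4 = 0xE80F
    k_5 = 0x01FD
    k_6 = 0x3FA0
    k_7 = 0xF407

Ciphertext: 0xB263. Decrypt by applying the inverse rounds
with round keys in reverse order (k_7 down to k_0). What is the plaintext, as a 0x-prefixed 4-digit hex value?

0x0B9B

s_0 = ciphertext = 0xB263
s_1 = InvRound(s_0, k_7) = 0x3C79
s_2 = InvRound(s_1, k_6) = 0x3864
s_3 = InvRound(s_2, k_5) = 0x6F56
s_4 = InvRound(s_3, k_4) = 0x75EB
s_5 = InvRound(s_4, k_3) = 0xEC49
s_6 = InvRound(s_5, k_2) = 0x72A4
s_7 = InvRound(s_6, k_1) = 0x2647
s_8 = InvRound(s_7, k_0) = 0x0B9B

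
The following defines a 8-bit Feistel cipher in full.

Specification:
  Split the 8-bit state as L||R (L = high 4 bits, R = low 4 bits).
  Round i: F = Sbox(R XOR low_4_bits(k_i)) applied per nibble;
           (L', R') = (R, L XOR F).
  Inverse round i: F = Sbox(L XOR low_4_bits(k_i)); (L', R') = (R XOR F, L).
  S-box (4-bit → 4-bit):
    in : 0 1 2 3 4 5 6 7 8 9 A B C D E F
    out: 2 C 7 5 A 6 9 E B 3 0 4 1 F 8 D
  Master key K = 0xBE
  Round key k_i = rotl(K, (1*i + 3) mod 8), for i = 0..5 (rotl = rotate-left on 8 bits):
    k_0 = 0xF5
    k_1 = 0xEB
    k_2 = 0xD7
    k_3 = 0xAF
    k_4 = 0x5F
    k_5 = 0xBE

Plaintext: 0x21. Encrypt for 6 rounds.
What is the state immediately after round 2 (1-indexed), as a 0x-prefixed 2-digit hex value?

0x84

s_0 = plaintext = 0x21
s_1 = Round(s_0, k_0) = 0x18
s_2 = Round(s_1, k_1) = 0x84
s_3 = Round(s_2, k_2) = 0x4D
s_4 = Round(s_3, k_3) = 0xD3
s_5 = Round(s_4, k_4) = 0x3C
s_6 = Round(s_5, k_5) = 0xC4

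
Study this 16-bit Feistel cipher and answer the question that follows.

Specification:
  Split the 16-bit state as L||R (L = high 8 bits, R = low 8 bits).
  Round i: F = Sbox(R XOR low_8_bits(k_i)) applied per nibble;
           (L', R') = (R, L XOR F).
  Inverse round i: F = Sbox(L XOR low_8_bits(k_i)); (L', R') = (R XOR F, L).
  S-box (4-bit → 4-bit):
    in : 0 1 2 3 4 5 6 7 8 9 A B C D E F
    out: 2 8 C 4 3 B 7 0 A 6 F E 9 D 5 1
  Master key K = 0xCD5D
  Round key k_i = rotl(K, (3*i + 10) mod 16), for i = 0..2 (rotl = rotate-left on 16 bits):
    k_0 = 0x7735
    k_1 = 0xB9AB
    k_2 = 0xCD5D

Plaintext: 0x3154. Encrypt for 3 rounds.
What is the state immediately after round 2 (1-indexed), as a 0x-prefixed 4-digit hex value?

s_0 = plaintext = 0x3154
s_1 = Round(s_0, k_0) = 0x5449
s_2 = Round(s_1, k_1) = 0x4908
s_3 = Round(s_2, k_2) = 0x08F2

0x4908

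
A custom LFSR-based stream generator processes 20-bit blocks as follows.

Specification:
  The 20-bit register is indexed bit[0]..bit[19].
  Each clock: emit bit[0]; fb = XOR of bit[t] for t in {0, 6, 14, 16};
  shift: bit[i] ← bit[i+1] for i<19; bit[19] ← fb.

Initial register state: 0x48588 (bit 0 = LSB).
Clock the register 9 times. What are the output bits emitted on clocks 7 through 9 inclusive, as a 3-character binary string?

011

reg_0 = 0x48588
clock 1: out=0, reg = 0x242C4
clock 2: out=0, reg = 0x12162
clock 3: out=0, reg = 0x090B1
clock 4: out=1, reg = 0x84858
clock 5: out=0, reg = 0x4242C
clock 6: out=0, reg = 0x21216
clock 7: out=0, reg = 0x1090B
clock 8: out=1, reg = 0x08485
clock 9: out=1, reg = 0x84242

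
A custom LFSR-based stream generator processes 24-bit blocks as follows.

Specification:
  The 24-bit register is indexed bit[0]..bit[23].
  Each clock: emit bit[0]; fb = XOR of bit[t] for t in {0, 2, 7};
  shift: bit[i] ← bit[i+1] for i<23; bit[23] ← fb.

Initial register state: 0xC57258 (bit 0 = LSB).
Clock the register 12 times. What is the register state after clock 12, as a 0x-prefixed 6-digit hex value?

reg_0 = 0xC57258
clock 1: out=0, reg = 0x62B92C
clock 2: out=0, reg = 0xB15C96
clock 3: out=0, reg = 0x58AE4B
clock 4: out=1, reg = 0xAC5725
clock 5: out=1, reg = 0x562B92
clock 6: out=0, reg = 0xAB15C9
clock 7: out=1, reg = 0x558AE4
clock 8: out=0, reg = 0x2AC572
clock 9: out=0, reg = 0x1562B9
clock 10: out=1, reg = 0x0AB15C
clock 11: out=0, reg = 0x8558AE
clock 12: out=0, reg = 0x42AC57

0x42AC57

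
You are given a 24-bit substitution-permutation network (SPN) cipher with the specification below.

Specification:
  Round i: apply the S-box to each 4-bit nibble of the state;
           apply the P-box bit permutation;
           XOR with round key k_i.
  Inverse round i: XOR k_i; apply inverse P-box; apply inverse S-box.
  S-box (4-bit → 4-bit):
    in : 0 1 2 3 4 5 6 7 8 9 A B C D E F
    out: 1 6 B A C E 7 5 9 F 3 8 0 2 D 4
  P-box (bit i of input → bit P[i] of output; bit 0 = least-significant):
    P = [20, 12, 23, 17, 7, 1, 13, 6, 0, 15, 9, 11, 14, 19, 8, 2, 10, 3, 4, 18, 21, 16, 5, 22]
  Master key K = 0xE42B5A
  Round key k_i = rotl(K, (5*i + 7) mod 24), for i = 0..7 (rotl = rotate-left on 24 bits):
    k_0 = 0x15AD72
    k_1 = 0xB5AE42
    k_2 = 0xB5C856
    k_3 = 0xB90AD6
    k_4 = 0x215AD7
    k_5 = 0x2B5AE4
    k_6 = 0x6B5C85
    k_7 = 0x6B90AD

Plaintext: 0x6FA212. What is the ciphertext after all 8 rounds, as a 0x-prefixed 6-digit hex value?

0x73CF5F

s_0 = plaintext = 0x6FA212
s_1 = Round(s_0, k_0) = 0x2E5541
s_2 = Round(s_1, k_1) = 0x581116
s_3 = Round(s_2, k_2) = 0x687F74
s_4 = Round(s_3, k_3) = 0x1E6D76
s_5 = Round(s_4, k_4) = 0xBCAF67
s_6 = Round(s_5, k_5) = 0xF33866
s_7 = Round(s_6, k_6) = 0xF7642A
s_8 = Round(s_7, k_7) = 0x73CF5F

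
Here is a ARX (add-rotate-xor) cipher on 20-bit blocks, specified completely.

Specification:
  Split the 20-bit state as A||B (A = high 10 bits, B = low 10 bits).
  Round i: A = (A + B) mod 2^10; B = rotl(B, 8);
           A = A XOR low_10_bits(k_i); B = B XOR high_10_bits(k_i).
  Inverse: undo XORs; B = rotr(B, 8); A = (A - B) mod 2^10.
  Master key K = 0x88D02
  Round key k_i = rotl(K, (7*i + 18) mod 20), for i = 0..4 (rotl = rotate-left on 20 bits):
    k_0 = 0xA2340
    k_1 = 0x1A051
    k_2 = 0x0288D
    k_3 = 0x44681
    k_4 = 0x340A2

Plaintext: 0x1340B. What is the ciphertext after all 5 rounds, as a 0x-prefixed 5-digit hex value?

0x23BBC

s_0 = plaintext = 0x1340B
s_1 = Round(s_0, k_0) = 0xC618A
s_2 = Round(s_1, k_1) = 0x3CE0A
s_3 = Round(s_2, k_2) = 0x9C288
s_4 = Round(s_3, k_3) = 0x9E5B3
s_5 = Round(s_4, k_4) = 0x23BBC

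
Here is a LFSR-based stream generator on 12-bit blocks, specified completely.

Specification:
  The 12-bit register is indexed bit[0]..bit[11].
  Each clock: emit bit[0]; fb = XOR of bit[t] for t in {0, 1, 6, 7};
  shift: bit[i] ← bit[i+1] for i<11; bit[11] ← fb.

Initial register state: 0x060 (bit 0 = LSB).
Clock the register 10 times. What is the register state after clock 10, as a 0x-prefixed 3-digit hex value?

reg_0 = 0x060
clock 1: out=0, reg = 0x830
clock 2: out=0, reg = 0x418
clock 3: out=0, reg = 0x20C
clock 4: out=0, reg = 0x106
clock 5: out=0, reg = 0x883
clock 6: out=1, reg = 0xC41
clock 7: out=1, reg = 0x620
clock 8: out=0, reg = 0x310
clock 9: out=0, reg = 0x188
clock 10: out=0, reg = 0x8C4

0x8C4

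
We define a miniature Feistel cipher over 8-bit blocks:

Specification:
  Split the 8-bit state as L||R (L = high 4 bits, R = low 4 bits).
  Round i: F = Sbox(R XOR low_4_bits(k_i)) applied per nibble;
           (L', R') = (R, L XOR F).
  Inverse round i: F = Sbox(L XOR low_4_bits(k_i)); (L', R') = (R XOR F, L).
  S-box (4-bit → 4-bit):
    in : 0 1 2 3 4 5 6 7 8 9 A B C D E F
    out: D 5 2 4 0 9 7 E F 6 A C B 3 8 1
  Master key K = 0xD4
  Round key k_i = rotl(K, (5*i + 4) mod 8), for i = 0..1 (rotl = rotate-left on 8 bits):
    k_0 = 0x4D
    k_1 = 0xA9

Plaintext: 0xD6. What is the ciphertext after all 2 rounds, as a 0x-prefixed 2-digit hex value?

s_0 = plaintext = 0xD6
s_1 = Round(s_0, k_0) = 0x61
s_2 = Round(s_1, k_1) = 0x19

0x19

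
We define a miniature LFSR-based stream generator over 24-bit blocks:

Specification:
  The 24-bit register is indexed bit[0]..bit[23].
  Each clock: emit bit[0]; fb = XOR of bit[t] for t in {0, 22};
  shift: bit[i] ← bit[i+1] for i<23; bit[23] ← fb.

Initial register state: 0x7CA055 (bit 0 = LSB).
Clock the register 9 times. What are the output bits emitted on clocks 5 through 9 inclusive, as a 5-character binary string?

10100

reg_0 = 0x7CA055
clock 1: out=1, reg = 0x3E502A
clock 2: out=0, reg = 0x1F2815
clock 3: out=1, reg = 0x8F940A
clock 4: out=0, reg = 0x47CA05
clock 5: out=1, reg = 0x23E502
clock 6: out=0, reg = 0x11F281
clock 7: out=1, reg = 0x88F940
clock 8: out=0, reg = 0x447CA0
clock 9: out=0, reg = 0xA23E50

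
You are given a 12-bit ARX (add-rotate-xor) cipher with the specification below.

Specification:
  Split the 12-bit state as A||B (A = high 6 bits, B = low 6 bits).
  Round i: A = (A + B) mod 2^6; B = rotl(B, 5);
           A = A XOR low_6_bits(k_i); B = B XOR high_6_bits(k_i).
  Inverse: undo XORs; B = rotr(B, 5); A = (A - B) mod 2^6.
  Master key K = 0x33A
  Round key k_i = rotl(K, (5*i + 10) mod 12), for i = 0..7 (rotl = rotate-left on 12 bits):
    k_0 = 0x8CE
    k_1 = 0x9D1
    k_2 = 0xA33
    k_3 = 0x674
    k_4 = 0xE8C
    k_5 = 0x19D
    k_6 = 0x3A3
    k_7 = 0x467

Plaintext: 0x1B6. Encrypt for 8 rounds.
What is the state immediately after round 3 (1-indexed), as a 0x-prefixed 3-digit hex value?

0x155

s_0 = plaintext = 0x1B6
s_1 = Round(s_0, k_0) = 0xCB8
s_2 = Round(s_1, k_1) = 0xEFB
s_3 = Round(s_2, k_2) = 0x155
s_4 = Round(s_3, k_3) = 0xBB3
s_5 = Round(s_4, k_4) = 0xB43
s_6 = Round(s_5, k_5) = 0xB67
s_7 = Round(s_6, k_6) = 0xDFD
s_8 = Round(s_7, k_7) = 0x4EF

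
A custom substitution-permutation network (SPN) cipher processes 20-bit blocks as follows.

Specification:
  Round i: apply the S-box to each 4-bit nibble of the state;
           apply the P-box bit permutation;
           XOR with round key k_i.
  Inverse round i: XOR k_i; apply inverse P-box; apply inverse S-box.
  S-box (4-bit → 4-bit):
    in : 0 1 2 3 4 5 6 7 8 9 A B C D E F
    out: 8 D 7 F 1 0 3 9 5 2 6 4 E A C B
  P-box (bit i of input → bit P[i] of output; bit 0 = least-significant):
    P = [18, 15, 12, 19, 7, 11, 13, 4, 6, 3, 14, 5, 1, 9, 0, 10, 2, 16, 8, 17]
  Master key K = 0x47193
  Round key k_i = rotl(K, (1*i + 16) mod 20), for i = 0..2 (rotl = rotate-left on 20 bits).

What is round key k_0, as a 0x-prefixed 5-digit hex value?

0x34719

K = 0x47193
k_0 = rotl(K, (1*0+16) mod 20) = rotl(K, 16) = 0x34719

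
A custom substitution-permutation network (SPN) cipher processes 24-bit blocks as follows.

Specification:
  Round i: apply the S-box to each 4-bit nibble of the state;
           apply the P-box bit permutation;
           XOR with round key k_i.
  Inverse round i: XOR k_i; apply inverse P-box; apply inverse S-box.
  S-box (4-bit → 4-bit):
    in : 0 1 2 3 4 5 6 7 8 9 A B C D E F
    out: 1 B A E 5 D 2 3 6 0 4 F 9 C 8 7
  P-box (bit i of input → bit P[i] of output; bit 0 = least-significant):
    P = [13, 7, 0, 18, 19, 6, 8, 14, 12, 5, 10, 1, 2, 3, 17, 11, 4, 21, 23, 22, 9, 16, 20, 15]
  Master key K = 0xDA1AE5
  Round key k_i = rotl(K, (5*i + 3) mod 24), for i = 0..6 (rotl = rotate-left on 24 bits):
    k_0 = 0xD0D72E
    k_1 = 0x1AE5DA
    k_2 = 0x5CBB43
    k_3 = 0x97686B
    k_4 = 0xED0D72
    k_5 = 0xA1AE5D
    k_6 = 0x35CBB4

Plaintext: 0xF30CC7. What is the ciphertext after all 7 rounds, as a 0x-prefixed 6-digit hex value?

s_0 = plaintext = 0xF30CC7
s_1 = Round(s_0, k_0) = 0x29A5A8
s_2 = Round(s_1, k_1) = 0x197059
s_3 = Round(s_2, k_2) = 0x55684F
s_4 = Round(s_3, k_3) = 0x4FCFD2
s_5 = Round(s_4, k_4) = 0x5952C6
s_6 = Round(s_5, k_5) = 0xBB64FB
s_7 = Round(s_6, k_6) = 0xC87C6D

0xC87C6D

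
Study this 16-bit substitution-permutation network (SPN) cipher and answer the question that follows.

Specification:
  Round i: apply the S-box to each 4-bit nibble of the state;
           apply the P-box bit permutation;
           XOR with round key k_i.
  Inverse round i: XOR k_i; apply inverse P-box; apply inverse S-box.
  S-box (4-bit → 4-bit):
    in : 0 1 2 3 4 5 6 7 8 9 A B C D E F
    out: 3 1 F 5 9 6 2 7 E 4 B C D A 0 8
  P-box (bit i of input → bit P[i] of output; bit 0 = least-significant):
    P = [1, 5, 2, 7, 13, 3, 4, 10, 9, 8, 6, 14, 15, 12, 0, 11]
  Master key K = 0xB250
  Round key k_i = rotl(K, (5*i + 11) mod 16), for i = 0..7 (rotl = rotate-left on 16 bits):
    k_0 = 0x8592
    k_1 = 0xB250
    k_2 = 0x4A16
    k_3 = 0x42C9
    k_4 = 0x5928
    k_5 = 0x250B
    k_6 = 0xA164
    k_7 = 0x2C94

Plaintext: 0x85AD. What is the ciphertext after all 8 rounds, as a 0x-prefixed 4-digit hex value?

0xAD7B

s_0 = plaintext = 0x85AD
s_1 = Round(s_0, k_0) = 0xB87B
s_2 = Round(s_1, k_1) = 0xDB8D
s_3 = Round(s_2, k_2) = 0x16EE
s_4 = Round(s_3, k_3) = 0xC3C9
s_5 = Round(s_4, k_4) = 0xF77D
s_6 = Round(s_5, k_5) = 0x0EF3
s_7 = Round(s_6, k_6) = 0x3562
s_8 = Round(s_7, k_7) = 0xAD7B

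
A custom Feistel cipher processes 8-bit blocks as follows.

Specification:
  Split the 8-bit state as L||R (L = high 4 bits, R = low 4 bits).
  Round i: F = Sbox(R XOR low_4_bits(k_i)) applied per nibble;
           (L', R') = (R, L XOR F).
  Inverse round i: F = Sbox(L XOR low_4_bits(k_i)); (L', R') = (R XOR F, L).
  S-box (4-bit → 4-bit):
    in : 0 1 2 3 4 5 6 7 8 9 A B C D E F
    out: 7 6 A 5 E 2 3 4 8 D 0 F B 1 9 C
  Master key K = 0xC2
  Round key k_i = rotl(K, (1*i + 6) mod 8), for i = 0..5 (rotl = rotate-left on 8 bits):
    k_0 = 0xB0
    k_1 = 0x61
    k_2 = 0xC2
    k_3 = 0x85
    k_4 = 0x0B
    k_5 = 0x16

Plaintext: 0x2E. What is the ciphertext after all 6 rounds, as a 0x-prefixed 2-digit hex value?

s_0 = plaintext = 0x2E
s_1 = Round(s_0, k_0) = 0xEB
s_2 = Round(s_1, k_1) = 0xBE
s_3 = Round(s_2, k_2) = 0xE0
s_4 = Round(s_3, k_3) = 0x0C
s_5 = Round(s_4, k_4) = 0xC4
s_6 = Round(s_5, k_5) = 0x46

0x46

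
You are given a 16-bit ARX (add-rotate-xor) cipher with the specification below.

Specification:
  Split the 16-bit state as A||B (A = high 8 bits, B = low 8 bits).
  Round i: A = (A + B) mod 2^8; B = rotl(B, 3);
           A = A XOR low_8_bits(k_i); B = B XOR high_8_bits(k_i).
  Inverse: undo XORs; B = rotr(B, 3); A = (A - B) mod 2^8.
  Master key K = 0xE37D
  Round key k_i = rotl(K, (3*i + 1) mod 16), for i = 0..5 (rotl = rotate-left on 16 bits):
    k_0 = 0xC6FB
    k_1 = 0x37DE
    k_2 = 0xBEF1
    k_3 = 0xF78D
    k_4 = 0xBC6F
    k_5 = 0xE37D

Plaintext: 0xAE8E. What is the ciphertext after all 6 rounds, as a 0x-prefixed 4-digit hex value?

0x9DAC

s_0 = plaintext = 0xAE8E
s_1 = Round(s_0, k_0) = 0xC7B2
s_2 = Round(s_1, k_1) = 0xA7A2
s_3 = Round(s_2, k_2) = 0xB8AB
s_4 = Round(s_3, k_3) = 0xEEAA
s_5 = Round(s_4, k_4) = 0xF7E9
s_6 = Round(s_5, k_5) = 0x9DAC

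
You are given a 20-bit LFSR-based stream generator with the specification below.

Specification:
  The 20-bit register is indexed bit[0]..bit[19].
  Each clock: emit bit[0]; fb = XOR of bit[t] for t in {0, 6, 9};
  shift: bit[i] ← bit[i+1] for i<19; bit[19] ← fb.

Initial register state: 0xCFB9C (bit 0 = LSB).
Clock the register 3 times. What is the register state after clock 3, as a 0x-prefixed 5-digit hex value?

0xF9F73

reg_0 = 0xCFB9C
clock 1: out=0, reg = 0xE7DCE
clock 2: out=0, reg = 0xF3EE7
clock 3: out=1, reg = 0xF9F73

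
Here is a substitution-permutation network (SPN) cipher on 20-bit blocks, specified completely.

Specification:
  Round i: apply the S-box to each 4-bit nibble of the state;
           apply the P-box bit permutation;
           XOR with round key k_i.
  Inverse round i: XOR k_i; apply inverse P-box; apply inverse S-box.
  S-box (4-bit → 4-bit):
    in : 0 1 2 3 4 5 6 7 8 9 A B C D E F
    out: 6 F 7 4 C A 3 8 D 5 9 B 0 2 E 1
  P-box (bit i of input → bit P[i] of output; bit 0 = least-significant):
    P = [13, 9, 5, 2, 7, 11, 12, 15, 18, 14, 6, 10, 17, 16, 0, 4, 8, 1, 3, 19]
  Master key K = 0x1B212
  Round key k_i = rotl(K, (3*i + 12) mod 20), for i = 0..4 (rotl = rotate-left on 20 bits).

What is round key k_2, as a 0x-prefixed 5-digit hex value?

K = 0x1B212
k_0 = rotl(K, (3*0+12) mod 20) = rotl(K, 12) = 0x121B2
k_1 = rotl(K, (3*1+12) mod 20) = rotl(K, 15) = 0x90D90
k_2 = rotl(K, (3*2+12) mod 20) = rotl(K, 18) = 0x86C84

0x86C84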